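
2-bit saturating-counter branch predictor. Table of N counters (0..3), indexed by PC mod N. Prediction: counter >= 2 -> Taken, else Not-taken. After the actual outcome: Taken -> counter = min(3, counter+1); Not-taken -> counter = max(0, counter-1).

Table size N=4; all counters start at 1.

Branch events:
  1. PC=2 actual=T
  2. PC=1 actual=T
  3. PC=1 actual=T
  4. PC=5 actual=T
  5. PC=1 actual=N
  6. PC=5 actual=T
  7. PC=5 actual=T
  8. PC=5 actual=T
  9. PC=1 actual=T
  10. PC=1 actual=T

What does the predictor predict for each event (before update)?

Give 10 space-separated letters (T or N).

Answer: N N T T T T T T T T

Derivation:
Ev 1: PC=2 idx=2 pred=N actual=T -> ctr[2]=2
Ev 2: PC=1 idx=1 pred=N actual=T -> ctr[1]=2
Ev 3: PC=1 idx=1 pred=T actual=T -> ctr[1]=3
Ev 4: PC=5 idx=1 pred=T actual=T -> ctr[1]=3
Ev 5: PC=1 idx=1 pred=T actual=N -> ctr[1]=2
Ev 6: PC=5 idx=1 pred=T actual=T -> ctr[1]=3
Ev 7: PC=5 idx=1 pred=T actual=T -> ctr[1]=3
Ev 8: PC=5 idx=1 pred=T actual=T -> ctr[1]=3
Ev 9: PC=1 idx=1 pred=T actual=T -> ctr[1]=3
Ev 10: PC=1 idx=1 pred=T actual=T -> ctr[1]=3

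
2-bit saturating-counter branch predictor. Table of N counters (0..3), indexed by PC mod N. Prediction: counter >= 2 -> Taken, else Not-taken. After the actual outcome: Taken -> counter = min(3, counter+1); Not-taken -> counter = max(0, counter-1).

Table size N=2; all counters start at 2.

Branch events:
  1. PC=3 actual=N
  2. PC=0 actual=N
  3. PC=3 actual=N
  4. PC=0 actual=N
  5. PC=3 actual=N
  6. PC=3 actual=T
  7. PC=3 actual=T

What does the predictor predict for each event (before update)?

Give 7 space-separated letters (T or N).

Ev 1: PC=3 idx=1 pred=T actual=N -> ctr[1]=1
Ev 2: PC=0 idx=0 pred=T actual=N -> ctr[0]=1
Ev 3: PC=3 idx=1 pred=N actual=N -> ctr[1]=0
Ev 4: PC=0 idx=0 pred=N actual=N -> ctr[0]=0
Ev 5: PC=3 idx=1 pred=N actual=N -> ctr[1]=0
Ev 6: PC=3 idx=1 pred=N actual=T -> ctr[1]=1
Ev 7: PC=3 idx=1 pred=N actual=T -> ctr[1]=2

Answer: T T N N N N N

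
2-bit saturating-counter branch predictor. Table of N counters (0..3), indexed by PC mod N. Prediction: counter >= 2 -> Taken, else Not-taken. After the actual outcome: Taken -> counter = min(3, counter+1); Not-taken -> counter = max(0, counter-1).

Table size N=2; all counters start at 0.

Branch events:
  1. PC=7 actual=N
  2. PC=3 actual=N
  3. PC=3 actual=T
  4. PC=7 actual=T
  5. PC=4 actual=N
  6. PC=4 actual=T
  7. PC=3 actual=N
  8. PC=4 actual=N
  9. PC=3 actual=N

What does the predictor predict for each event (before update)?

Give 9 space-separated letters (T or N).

Answer: N N N N N N T N N

Derivation:
Ev 1: PC=7 idx=1 pred=N actual=N -> ctr[1]=0
Ev 2: PC=3 idx=1 pred=N actual=N -> ctr[1]=0
Ev 3: PC=3 idx=1 pred=N actual=T -> ctr[1]=1
Ev 4: PC=7 idx=1 pred=N actual=T -> ctr[1]=2
Ev 5: PC=4 idx=0 pred=N actual=N -> ctr[0]=0
Ev 6: PC=4 idx=0 pred=N actual=T -> ctr[0]=1
Ev 7: PC=3 idx=1 pred=T actual=N -> ctr[1]=1
Ev 8: PC=4 idx=0 pred=N actual=N -> ctr[0]=0
Ev 9: PC=3 idx=1 pred=N actual=N -> ctr[1]=0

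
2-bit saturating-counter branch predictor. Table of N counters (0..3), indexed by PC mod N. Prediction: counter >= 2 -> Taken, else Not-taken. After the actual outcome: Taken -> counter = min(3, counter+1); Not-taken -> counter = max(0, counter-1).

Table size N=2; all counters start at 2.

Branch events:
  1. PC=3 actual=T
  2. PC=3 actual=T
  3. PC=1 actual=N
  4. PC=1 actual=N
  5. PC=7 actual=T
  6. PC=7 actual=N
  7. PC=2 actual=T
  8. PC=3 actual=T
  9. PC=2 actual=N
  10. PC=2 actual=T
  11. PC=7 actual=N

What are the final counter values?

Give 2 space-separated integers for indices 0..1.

Ev 1: PC=3 idx=1 pred=T actual=T -> ctr[1]=3
Ev 2: PC=3 idx=1 pred=T actual=T -> ctr[1]=3
Ev 3: PC=1 idx=1 pred=T actual=N -> ctr[1]=2
Ev 4: PC=1 idx=1 pred=T actual=N -> ctr[1]=1
Ev 5: PC=7 idx=1 pred=N actual=T -> ctr[1]=2
Ev 6: PC=7 idx=1 pred=T actual=N -> ctr[1]=1
Ev 7: PC=2 idx=0 pred=T actual=T -> ctr[0]=3
Ev 8: PC=3 idx=1 pred=N actual=T -> ctr[1]=2
Ev 9: PC=2 idx=0 pred=T actual=N -> ctr[0]=2
Ev 10: PC=2 idx=0 pred=T actual=T -> ctr[0]=3
Ev 11: PC=7 idx=1 pred=T actual=N -> ctr[1]=1

Answer: 3 1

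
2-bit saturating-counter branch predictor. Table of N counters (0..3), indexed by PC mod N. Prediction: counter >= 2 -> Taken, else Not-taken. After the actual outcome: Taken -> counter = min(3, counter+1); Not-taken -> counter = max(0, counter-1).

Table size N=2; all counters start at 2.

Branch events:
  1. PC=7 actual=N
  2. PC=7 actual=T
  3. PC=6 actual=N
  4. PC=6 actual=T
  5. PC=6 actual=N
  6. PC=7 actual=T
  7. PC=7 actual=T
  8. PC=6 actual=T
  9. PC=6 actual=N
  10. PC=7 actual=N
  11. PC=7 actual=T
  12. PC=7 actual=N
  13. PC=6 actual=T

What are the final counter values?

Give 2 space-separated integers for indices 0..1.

Ev 1: PC=7 idx=1 pred=T actual=N -> ctr[1]=1
Ev 2: PC=7 idx=1 pred=N actual=T -> ctr[1]=2
Ev 3: PC=6 idx=0 pred=T actual=N -> ctr[0]=1
Ev 4: PC=6 idx=0 pred=N actual=T -> ctr[0]=2
Ev 5: PC=6 idx=0 pred=T actual=N -> ctr[0]=1
Ev 6: PC=7 idx=1 pred=T actual=T -> ctr[1]=3
Ev 7: PC=7 idx=1 pred=T actual=T -> ctr[1]=3
Ev 8: PC=6 idx=0 pred=N actual=T -> ctr[0]=2
Ev 9: PC=6 idx=0 pred=T actual=N -> ctr[0]=1
Ev 10: PC=7 idx=1 pred=T actual=N -> ctr[1]=2
Ev 11: PC=7 idx=1 pred=T actual=T -> ctr[1]=3
Ev 12: PC=7 idx=1 pred=T actual=N -> ctr[1]=2
Ev 13: PC=6 idx=0 pred=N actual=T -> ctr[0]=2

Answer: 2 2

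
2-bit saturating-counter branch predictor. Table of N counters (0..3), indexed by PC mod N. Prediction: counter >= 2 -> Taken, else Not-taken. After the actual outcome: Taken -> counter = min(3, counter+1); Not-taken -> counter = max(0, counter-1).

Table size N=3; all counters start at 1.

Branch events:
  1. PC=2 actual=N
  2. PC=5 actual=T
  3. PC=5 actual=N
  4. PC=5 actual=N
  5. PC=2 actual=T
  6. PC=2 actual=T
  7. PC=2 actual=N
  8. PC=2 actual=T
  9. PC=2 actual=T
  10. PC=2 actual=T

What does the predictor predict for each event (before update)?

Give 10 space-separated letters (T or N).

Answer: N N N N N N T N T T

Derivation:
Ev 1: PC=2 idx=2 pred=N actual=N -> ctr[2]=0
Ev 2: PC=5 idx=2 pred=N actual=T -> ctr[2]=1
Ev 3: PC=5 idx=2 pred=N actual=N -> ctr[2]=0
Ev 4: PC=5 idx=2 pred=N actual=N -> ctr[2]=0
Ev 5: PC=2 idx=2 pred=N actual=T -> ctr[2]=1
Ev 6: PC=2 idx=2 pred=N actual=T -> ctr[2]=2
Ev 7: PC=2 idx=2 pred=T actual=N -> ctr[2]=1
Ev 8: PC=2 idx=2 pred=N actual=T -> ctr[2]=2
Ev 9: PC=2 idx=2 pred=T actual=T -> ctr[2]=3
Ev 10: PC=2 idx=2 pred=T actual=T -> ctr[2]=3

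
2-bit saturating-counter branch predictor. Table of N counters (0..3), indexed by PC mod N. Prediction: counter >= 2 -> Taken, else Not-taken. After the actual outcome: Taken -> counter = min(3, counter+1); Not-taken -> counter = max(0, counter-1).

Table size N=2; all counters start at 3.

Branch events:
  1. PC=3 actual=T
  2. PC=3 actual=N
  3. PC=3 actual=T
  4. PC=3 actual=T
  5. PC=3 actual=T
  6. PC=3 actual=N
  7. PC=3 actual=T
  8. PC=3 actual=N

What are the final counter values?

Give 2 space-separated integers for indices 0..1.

Answer: 3 2

Derivation:
Ev 1: PC=3 idx=1 pred=T actual=T -> ctr[1]=3
Ev 2: PC=3 idx=1 pred=T actual=N -> ctr[1]=2
Ev 3: PC=3 idx=1 pred=T actual=T -> ctr[1]=3
Ev 4: PC=3 idx=1 pred=T actual=T -> ctr[1]=3
Ev 5: PC=3 idx=1 pred=T actual=T -> ctr[1]=3
Ev 6: PC=3 idx=1 pred=T actual=N -> ctr[1]=2
Ev 7: PC=3 idx=1 pred=T actual=T -> ctr[1]=3
Ev 8: PC=3 idx=1 pred=T actual=N -> ctr[1]=2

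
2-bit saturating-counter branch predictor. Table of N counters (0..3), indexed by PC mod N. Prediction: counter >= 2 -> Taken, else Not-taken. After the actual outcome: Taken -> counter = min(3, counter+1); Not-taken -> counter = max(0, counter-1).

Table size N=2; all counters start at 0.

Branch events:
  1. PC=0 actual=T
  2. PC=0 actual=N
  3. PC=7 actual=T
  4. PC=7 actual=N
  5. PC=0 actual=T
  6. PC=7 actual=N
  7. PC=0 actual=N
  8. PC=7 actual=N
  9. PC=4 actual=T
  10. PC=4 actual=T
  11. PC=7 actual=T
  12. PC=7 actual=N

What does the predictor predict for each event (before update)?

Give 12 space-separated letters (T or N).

Answer: N N N N N N N N N N N N

Derivation:
Ev 1: PC=0 idx=0 pred=N actual=T -> ctr[0]=1
Ev 2: PC=0 idx=0 pred=N actual=N -> ctr[0]=0
Ev 3: PC=7 idx=1 pred=N actual=T -> ctr[1]=1
Ev 4: PC=7 idx=1 pred=N actual=N -> ctr[1]=0
Ev 5: PC=0 idx=0 pred=N actual=T -> ctr[0]=1
Ev 6: PC=7 idx=1 pred=N actual=N -> ctr[1]=0
Ev 7: PC=0 idx=0 pred=N actual=N -> ctr[0]=0
Ev 8: PC=7 idx=1 pred=N actual=N -> ctr[1]=0
Ev 9: PC=4 idx=0 pred=N actual=T -> ctr[0]=1
Ev 10: PC=4 idx=0 pred=N actual=T -> ctr[0]=2
Ev 11: PC=7 idx=1 pred=N actual=T -> ctr[1]=1
Ev 12: PC=7 idx=1 pred=N actual=N -> ctr[1]=0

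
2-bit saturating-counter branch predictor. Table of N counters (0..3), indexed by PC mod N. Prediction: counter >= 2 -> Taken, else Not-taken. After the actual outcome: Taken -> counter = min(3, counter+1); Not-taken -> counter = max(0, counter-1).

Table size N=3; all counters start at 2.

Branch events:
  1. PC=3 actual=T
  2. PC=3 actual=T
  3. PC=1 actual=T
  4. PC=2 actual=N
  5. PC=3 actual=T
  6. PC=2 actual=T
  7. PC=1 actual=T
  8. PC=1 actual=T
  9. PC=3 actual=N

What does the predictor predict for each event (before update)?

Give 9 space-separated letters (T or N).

Answer: T T T T T N T T T

Derivation:
Ev 1: PC=3 idx=0 pred=T actual=T -> ctr[0]=3
Ev 2: PC=3 idx=0 pred=T actual=T -> ctr[0]=3
Ev 3: PC=1 idx=1 pred=T actual=T -> ctr[1]=3
Ev 4: PC=2 idx=2 pred=T actual=N -> ctr[2]=1
Ev 5: PC=3 idx=0 pred=T actual=T -> ctr[0]=3
Ev 6: PC=2 idx=2 pred=N actual=T -> ctr[2]=2
Ev 7: PC=1 idx=1 pred=T actual=T -> ctr[1]=3
Ev 8: PC=1 idx=1 pred=T actual=T -> ctr[1]=3
Ev 9: PC=3 idx=0 pred=T actual=N -> ctr[0]=2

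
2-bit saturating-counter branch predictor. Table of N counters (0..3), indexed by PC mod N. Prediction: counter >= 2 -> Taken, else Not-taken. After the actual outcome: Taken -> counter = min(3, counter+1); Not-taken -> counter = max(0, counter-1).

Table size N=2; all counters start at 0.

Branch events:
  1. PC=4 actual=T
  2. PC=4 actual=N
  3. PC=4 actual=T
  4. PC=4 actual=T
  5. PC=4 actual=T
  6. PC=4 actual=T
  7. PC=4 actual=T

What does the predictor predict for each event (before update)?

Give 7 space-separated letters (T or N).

Answer: N N N N T T T

Derivation:
Ev 1: PC=4 idx=0 pred=N actual=T -> ctr[0]=1
Ev 2: PC=4 idx=0 pred=N actual=N -> ctr[0]=0
Ev 3: PC=4 idx=0 pred=N actual=T -> ctr[0]=1
Ev 4: PC=4 idx=0 pred=N actual=T -> ctr[0]=2
Ev 5: PC=4 idx=0 pred=T actual=T -> ctr[0]=3
Ev 6: PC=4 idx=0 pred=T actual=T -> ctr[0]=3
Ev 7: PC=4 idx=0 pred=T actual=T -> ctr[0]=3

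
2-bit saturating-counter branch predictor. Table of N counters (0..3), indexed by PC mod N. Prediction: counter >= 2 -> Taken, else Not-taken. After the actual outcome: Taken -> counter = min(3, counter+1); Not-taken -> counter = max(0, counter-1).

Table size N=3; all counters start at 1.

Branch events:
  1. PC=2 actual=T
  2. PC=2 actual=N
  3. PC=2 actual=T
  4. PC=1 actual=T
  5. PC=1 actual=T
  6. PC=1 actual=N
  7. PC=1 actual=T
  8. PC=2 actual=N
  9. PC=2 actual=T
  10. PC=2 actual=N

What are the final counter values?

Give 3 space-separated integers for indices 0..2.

Ev 1: PC=2 idx=2 pred=N actual=T -> ctr[2]=2
Ev 2: PC=2 idx=2 pred=T actual=N -> ctr[2]=1
Ev 3: PC=2 idx=2 pred=N actual=T -> ctr[2]=2
Ev 4: PC=1 idx=1 pred=N actual=T -> ctr[1]=2
Ev 5: PC=1 idx=1 pred=T actual=T -> ctr[1]=3
Ev 6: PC=1 idx=1 pred=T actual=N -> ctr[1]=2
Ev 7: PC=1 idx=1 pred=T actual=T -> ctr[1]=3
Ev 8: PC=2 idx=2 pred=T actual=N -> ctr[2]=1
Ev 9: PC=2 idx=2 pred=N actual=T -> ctr[2]=2
Ev 10: PC=2 idx=2 pred=T actual=N -> ctr[2]=1

Answer: 1 3 1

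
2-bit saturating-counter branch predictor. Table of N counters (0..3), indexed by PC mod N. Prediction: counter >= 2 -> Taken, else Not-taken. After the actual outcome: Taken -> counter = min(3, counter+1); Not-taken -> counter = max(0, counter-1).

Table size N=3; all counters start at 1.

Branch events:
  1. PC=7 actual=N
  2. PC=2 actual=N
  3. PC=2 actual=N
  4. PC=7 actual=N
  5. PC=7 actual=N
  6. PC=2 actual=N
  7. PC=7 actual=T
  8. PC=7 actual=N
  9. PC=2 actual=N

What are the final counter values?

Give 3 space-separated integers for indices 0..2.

Answer: 1 0 0

Derivation:
Ev 1: PC=7 idx=1 pred=N actual=N -> ctr[1]=0
Ev 2: PC=2 idx=2 pred=N actual=N -> ctr[2]=0
Ev 3: PC=2 idx=2 pred=N actual=N -> ctr[2]=0
Ev 4: PC=7 idx=1 pred=N actual=N -> ctr[1]=0
Ev 5: PC=7 idx=1 pred=N actual=N -> ctr[1]=0
Ev 6: PC=2 idx=2 pred=N actual=N -> ctr[2]=0
Ev 7: PC=7 idx=1 pred=N actual=T -> ctr[1]=1
Ev 8: PC=7 idx=1 pred=N actual=N -> ctr[1]=0
Ev 9: PC=2 idx=2 pred=N actual=N -> ctr[2]=0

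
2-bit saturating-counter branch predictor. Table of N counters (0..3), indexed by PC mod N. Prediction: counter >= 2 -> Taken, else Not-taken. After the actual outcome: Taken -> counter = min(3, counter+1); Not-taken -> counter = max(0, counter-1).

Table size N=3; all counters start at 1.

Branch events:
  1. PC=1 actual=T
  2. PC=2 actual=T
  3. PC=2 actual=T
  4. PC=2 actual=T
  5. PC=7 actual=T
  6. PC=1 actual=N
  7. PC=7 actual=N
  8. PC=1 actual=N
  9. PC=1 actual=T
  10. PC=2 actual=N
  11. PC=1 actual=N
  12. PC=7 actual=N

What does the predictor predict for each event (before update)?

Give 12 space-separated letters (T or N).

Answer: N N T T T T T N N T N N

Derivation:
Ev 1: PC=1 idx=1 pred=N actual=T -> ctr[1]=2
Ev 2: PC=2 idx=2 pred=N actual=T -> ctr[2]=2
Ev 3: PC=2 idx=2 pred=T actual=T -> ctr[2]=3
Ev 4: PC=2 idx=2 pred=T actual=T -> ctr[2]=3
Ev 5: PC=7 idx=1 pred=T actual=T -> ctr[1]=3
Ev 6: PC=1 idx=1 pred=T actual=N -> ctr[1]=2
Ev 7: PC=7 idx=1 pred=T actual=N -> ctr[1]=1
Ev 8: PC=1 idx=1 pred=N actual=N -> ctr[1]=0
Ev 9: PC=1 idx=1 pred=N actual=T -> ctr[1]=1
Ev 10: PC=2 idx=2 pred=T actual=N -> ctr[2]=2
Ev 11: PC=1 idx=1 pred=N actual=N -> ctr[1]=0
Ev 12: PC=7 idx=1 pred=N actual=N -> ctr[1]=0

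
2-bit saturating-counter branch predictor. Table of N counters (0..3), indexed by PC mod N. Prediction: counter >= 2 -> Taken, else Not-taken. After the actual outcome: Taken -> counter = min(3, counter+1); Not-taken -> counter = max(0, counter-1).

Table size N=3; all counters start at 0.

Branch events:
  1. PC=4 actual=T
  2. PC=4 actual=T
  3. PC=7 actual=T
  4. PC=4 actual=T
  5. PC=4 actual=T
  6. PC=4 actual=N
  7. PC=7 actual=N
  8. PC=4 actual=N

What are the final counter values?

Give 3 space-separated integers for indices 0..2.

Answer: 0 0 0

Derivation:
Ev 1: PC=4 idx=1 pred=N actual=T -> ctr[1]=1
Ev 2: PC=4 idx=1 pred=N actual=T -> ctr[1]=2
Ev 3: PC=7 idx=1 pred=T actual=T -> ctr[1]=3
Ev 4: PC=4 idx=1 pred=T actual=T -> ctr[1]=3
Ev 5: PC=4 idx=1 pred=T actual=T -> ctr[1]=3
Ev 6: PC=4 idx=1 pred=T actual=N -> ctr[1]=2
Ev 7: PC=7 idx=1 pred=T actual=N -> ctr[1]=1
Ev 8: PC=4 idx=1 pred=N actual=N -> ctr[1]=0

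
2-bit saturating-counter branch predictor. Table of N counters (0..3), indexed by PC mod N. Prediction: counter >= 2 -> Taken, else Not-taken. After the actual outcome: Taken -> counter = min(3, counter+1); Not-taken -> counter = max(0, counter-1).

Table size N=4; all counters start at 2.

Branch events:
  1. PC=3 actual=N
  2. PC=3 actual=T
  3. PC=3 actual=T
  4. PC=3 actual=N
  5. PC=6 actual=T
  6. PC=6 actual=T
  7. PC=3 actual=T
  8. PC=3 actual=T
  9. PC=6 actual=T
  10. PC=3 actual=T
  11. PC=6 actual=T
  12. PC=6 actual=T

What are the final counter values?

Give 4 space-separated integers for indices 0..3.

Ev 1: PC=3 idx=3 pred=T actual=N -> ctr[3]=1
Ev 2: PC=3 idx=3 pred=N actual=T -> ctr[3]=2
Ev 3: PC=3 idx=3 pred=T actual=T -> ctr[3]=3
Ev 4: PC=3 idx=3 pred=T actual=N -> ctr[3]=2
Ev 5: PC=6 idx=2 pred=T actual=T -> ctr[2]=3
Ev 6: PC=6 idx=2 pred=T actual=T -> ctr[2]=3
Ev 7: PC=3 idx=3 pred=T actual=T -> ctr[3]=3
Ev 8: PC=3 idx=3 pred=T actual=T -> ctr[3]=3
Ev 9: PC=6 idx=2 pred=T actual=T -> ctr[2]=3
Ev 10: PC=3 idx=3 pred=T actual=T -> ctr[3]=3
Ev 11: PC=6 idx=2 pred=T actual=T -> ctr[2]=3
Ev 12: PC=6 idx=2 pred=T actual=T -> ctr[2]=3

Answer: 2 2 3 3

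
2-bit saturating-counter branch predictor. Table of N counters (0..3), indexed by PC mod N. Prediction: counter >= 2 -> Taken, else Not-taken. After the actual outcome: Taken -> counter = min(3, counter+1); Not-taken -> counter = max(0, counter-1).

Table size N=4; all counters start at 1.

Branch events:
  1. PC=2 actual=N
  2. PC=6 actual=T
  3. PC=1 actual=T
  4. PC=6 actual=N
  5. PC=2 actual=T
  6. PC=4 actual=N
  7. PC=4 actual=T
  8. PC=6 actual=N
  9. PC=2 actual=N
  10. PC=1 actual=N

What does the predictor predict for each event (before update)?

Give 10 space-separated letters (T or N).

Ev 1: PC=2 idx=2 pred=N actual=N -> ctr[2]=0
Ev 2: PC=6 idx=2 pred=N actual=T -> ctr[2]=1
Ev 3: PC=1 idx=1 pred=N actual=T -> ctr[1]=2
Ev 4: PC=6 idx=2 pred=N actual=N -> ctr[2]=0
Ev 5: PC=2 idx=2 pred=N actual=T -> ctr[2]=1
Ev 6: PC=4 idx=0 pred=N actual=N -> ctr[0]=0
Ev 7: PC=4 idx=0 pred=N actual=T -> ctr[0]=1
Ev 8: PC=6 idx=2 pred=N actual=N -> ctr[2]=0
Ev 9: PC=2 idx=2 pred=N actual=N -> ctr[2]=0
Ev 10: PC=1 idx=1 pred=T actual=N -> ctr[1]=1

Answer: N N N N N N N N N T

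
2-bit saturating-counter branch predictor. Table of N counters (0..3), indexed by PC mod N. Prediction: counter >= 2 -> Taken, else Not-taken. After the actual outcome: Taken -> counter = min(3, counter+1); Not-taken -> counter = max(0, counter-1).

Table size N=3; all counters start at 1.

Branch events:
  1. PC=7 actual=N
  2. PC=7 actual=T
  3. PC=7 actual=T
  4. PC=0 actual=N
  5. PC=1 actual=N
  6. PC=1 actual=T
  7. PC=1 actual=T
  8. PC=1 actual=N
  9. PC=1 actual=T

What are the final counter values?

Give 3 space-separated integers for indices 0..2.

Answer: 0 3 1

Derivation:
Ev 1: PC=7 idx=1 pred=N actual=N -> ctr[1]=0
Ev 2: PC=7 idx=1 pred=N actual=T -> ctr[1]=1
Ev 3: PC=7 idx=1 pred=N actual=T -> ctr[1]=2
Ev 4: PC=0 idx=0 pred=N actual=N -> ctr[0]=0
Ev 5: PC=1 idx=1 pred=T actual=N -> ctr[1]=1
Ev 6: PC=1 idx=1 pred=N actual=T -> ctr[1]=2
Ev 7: PC=1 idx=1 pred=T actual=T -> ctr[1]=3
Ev 8: PC=1 idx=1 pred=T actual=N -> ctr[1]=2
Ev 9: PC=1 idx=1 pred=T actual=T -> ctr[1]=3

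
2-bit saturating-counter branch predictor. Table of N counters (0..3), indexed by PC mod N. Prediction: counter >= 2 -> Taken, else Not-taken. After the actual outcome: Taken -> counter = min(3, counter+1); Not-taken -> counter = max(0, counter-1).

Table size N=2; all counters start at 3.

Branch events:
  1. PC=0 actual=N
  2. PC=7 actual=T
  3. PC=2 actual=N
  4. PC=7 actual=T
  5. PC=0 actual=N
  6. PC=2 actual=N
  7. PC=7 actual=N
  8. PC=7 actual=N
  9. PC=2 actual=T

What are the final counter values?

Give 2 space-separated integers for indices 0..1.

Answer: 1 1

Derivation:
Ev 1: PC=0 idx=0 pred=T actual=N -> ctr[0]=2
Ev 2: PC=7 idx=1 pred=T actual=T -> ctr[1]=3
Ev 3: PC=2 idx=0 pred=T actual=N -> ctr[0]=1
Ev 4: PC=7 idx=1 pred=T actual=T -> ctr[1]=3
Ev 5: PC=0 idx=0 pred=N actual=N -> ctr[0]=0
Ev 6: PC=2 idx=0 pred=N actual=N -> ctr[0]=0
Ev 7: PC=7 idx=1 pred=T actual=N -> ctr[1]=2
Ev 8: PC=7 idx=1 pred=T actual=N -> ctr[1]=1
Ev 9: PC=2 idx=0 pred=N actual=T -> ctr[0]=1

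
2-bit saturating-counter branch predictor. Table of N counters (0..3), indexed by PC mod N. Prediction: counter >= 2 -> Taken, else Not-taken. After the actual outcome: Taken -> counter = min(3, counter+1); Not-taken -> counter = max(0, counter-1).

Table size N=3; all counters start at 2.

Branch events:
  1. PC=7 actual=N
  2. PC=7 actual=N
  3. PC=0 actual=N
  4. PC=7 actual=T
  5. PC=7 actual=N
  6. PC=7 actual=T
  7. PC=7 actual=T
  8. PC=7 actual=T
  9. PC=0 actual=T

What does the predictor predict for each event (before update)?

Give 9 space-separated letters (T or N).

Answer: T N T N N N N T N

Derivation:
Ev 1: PC=7 idx=1 pred=T actual=N -> ctr[1]=1
Ev 2: PC=7 idx=1 pred=N actual=N -> ctr[1]=0
Ev 3: PC=0 idx=0 pred=T actual=N -> ctr[0]=1
Ev 4: PC=7 idx=1 pred=N actual=T -> ctr[1]=1
Ev 5: PC=7 idx=1 pred=N actual=N -> ctr[1]=0
Ev 6: PC=7 idx=1 pred=N actual=T -> ctr[1]=1
Ev 7: PC=7 idx=1 pred=N actual=T -> ctr[1]=2
Ev 8: PC=7 idx=1 pred=T actual=T -> ctr[1]=3
Ev 9: PC=0 idx=0 pred=N actual=T -> ctr[0]=2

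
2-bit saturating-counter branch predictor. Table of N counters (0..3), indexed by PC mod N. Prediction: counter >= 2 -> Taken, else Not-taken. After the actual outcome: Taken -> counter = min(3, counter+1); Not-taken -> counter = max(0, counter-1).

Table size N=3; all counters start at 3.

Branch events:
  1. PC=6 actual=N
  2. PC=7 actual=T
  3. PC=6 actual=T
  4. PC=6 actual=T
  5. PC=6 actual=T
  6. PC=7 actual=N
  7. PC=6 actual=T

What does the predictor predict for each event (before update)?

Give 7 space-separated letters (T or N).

Ev 1: PC=6 idx=0 pred=T actual=N -> ctr[0]=2
Ev 2: PC=7 idx=1 pred=T actual=T -> ctr[1]=3
Ev 3: PC=6 idx=0 pred=T actual=T -> ctr[0]=3
Ev 4: PC=6 idx=0 pred=T actual=T -> ctr[0]=3
Ev 5: PC=6 idx=0 pred=T actual=T -> ctr[0]=3
Ev 6: PC=7 idx=1 pred=T actual=N -> ctr[1]=2
Ev 7: PC=6 idx=0 pred=T actual=T -> ctr[0]=3

Answer: T T T T T T T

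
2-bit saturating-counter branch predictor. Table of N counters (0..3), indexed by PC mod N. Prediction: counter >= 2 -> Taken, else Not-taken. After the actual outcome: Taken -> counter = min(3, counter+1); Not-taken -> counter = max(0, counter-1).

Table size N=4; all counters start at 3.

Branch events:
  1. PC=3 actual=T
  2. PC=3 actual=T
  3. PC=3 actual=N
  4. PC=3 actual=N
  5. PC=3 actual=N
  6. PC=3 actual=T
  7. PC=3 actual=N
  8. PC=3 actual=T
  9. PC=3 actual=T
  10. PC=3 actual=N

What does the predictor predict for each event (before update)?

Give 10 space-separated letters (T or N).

Answer: T T T T N N N N N T

Derivation:
Ev 1: PC=3 idx=3 pred=T actual=T -> ctr[3]=3
Ev 2: PC=3 idx=3 pred=T actual=T -> ctr[3]=3
Ev 3: PC=3 idx=3 pred=T actual=N -> ctr[3]=2
Ev 4: PC=3 idx=3 pred=T actual=N -> ctr[3]=1
Ev 5: PC=3 idx=3 pred=N actual=N -> ctr[3]=0
Ev 6: PC=3 idx=3 pred=N actual=T -> ctr[3]=1
Ev 7: PC=3 idx=3 pred=N actual=N -> ctr[3]=0
Ev 8: PC=3 idx=3 pred=N actual=T -> ctr[3]=1
Ev 9: PC=3 idx=3 pred=N actual=T -> ctr[3]=2
Ev 10: PC=3 idx=3 pred=T actual=N -> ctr[3]=1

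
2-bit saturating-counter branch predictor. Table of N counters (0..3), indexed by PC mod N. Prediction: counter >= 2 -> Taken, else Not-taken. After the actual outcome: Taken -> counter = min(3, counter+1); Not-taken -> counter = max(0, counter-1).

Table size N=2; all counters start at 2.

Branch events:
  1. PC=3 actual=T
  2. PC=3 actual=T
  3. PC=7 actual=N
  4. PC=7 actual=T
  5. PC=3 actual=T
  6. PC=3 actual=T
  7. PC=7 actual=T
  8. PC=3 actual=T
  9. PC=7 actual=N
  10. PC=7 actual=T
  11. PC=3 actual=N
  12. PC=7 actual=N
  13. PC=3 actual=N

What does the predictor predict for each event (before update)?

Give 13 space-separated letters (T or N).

Answer: T T T T T T T T T T T T N

Derivation:
Ev 1: PC=3 idx=1 pred=T actual=T -> ctr[1]=3
Ev 2: PC=3 idx=1 pred=T actual=T -> ctr[1]=3
Ev 3: PC=7 idx=1 pred=T actual=N -> ctr[1]=2
Ev 4: PC=7 idx=1 pred=T actual=T -> ctr[1]=3
Ev 5: PC=3 idx=1 pred=T actual=T -> ctr[1]=3
Ev 6: PC=3 idx=1 pred=T actual=T -> ctr[1]=3
Ev 7: PC=7 idx=1 pred=T actual=T -> ctr[1]=3
Ev 8: PC=3 idx=1 pred=T actual=T -> ctr[1]=3
Ev 9: PC=7 idx=1 pred=T actual=N -> ctr[1]=2
Ev 10: PC=7 idx=1 pred=T actual=T -> ctr[1]=3
Ev 11: PC=3 idx=1 pred=T actual=N -> ctr[1]=2
Ev 12: PC=7 idx=1 pred=T actual=N -> ctr[1]=1
Ev 13: PC=3 idx=1 pred=N actual=N -> ctr[1]=0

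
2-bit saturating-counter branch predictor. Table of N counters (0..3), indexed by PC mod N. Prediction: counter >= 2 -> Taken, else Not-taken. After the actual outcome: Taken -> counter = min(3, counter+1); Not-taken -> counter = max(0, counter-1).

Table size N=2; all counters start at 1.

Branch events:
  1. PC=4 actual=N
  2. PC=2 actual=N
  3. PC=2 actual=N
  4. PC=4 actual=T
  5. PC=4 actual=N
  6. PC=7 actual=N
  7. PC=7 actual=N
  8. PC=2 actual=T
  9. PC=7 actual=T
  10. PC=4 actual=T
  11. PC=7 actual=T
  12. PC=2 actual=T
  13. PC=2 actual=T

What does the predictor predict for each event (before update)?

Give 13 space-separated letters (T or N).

Answer: N N N N N N N N N N N T T

Derivation:
Ev 1: PC=4 idx=0 pred=N actual=N -> ctr[0]=0
Ev 2: PC=2 idx=0 pred=N actual=N -> ctr[0]=0
Ev 3: PC=2 idx=0 pred=N actual=N -> ctr[0]=0
Ev 4: PC=4 idx=0 pred=N actual=T -> ctr[0]=1
Ev 5: PC=4 idx=0 pred=N actual=N -> ctr[0]=0
Ev 6: PC=7 idx=1 pred=N actual=N -> ctr[1]=0
Ev 7: PC=7 idx=1 pred=N actual=N -> ctr[1]=0
Ev 8: PC=2 idx=0 pred=N actual=T -> ctr[0]=1
Ev 9: PC=7 idx=1 pred=N actual=T -> ctr[1]=1
Ev 10: PC=4 idx=0 pred=N actual=T -> ctr[0]=2
Ev 11: PC=7 idx=1 pred=N actual=T -> ctr[1]=2
Ev 12: PC=2 idx=0 pred=T actual=T -> ctr[0]=3
Ev 13: PC=2 idx=0 pred=T actual=T -> ctr[0]=3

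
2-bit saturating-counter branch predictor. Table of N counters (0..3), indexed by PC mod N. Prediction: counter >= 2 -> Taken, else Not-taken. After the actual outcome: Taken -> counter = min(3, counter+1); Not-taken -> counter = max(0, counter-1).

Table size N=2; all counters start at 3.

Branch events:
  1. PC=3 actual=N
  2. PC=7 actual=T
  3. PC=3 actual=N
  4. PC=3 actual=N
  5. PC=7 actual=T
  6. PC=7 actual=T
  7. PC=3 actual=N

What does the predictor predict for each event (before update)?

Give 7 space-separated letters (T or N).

Answer: T T T T N T T

Derivation:
Ev 1: PC=3 idx=1 pred=T actual=N -> ctr[1]=2
Ev 2: PC=7 idx=1 pred=T actual=T -> ctr[1]=3
Ev 3: PC=3 idx=1 pred=T actual=N -> ctr[1]=2
Ev 4: PC=3 idx=1 pred=T actual=N -> ctr[1]=1
Ev 5: PC=7 idx=1 pred=N actual=T -> ctr[1]=2
Ev 6: PC=7 idx=1 pred=T actual=T -> ctr[1]=3
Ev 7: PC=3 idx=1 pred=T actual=N -> ctr[1]=2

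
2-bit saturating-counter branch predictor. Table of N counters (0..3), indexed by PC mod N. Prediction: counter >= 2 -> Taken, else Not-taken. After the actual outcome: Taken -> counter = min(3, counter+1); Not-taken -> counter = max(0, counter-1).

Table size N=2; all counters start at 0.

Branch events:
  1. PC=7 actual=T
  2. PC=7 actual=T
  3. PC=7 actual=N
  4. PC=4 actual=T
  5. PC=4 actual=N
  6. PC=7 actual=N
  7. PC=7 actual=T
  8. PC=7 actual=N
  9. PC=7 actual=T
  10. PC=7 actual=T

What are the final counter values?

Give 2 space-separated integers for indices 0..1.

Ev 1: PC=7 idx=1 pred=N actual=T -> ctr[1]=1
Ev 2: PC=7 idx=1 pred=N actual=T -> ctr[1]=2
Ev 3: PC=7 idx=1 pred=T actual=N -> ctr[1]=1
Ev 4: PC=4 idx=0 pred=N actual=T -> ctr[0]=1
Ev 5: PC=4 idx=0 pred=N actual=N -> ctr[0]=0
Ev 6: PC=7 idx=1 pred=N actual=N -> ctr[1]=0
Ev 7: PC=7 idx=1 pred=N actual=T -> ctr[1]=1
Ev 8: PC=7 idx=1 pred=N actual=N -> ctr[1]=0
Ev 9: PC=7 idx=1 pred=N actual=T -> ctr[1]=1
Ev 10: PC=7 idx=1 pred=N actual=T -> ctr[1]=2

Answer: 0 2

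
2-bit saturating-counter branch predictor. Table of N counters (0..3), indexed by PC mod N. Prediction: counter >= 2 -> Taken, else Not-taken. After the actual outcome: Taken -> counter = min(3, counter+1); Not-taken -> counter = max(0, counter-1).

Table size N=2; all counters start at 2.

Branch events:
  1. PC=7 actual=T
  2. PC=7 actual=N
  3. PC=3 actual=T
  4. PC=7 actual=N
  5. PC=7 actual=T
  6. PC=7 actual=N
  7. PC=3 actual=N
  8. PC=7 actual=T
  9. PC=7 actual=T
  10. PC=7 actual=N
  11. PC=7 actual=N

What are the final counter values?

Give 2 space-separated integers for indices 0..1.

Answer: 2 1

Derivation:
Ev 1: PC=7 idx=1 pred=T actual=T -> ctr[1]=3
Ev 2: PC=7 idx=1 pred=T actual=N -> ctr[1]=2
Ev 3: PC=3 idx=1 pred=T actual=T -> ctr[1]=3
Ev 4: PC=7 idx=1 pred=T actual=N -> ctr[1]=2
Ev 5: PC=7 idx=1 pred=T actual=T -> ctr[1]=3
Ev 6: PC=7 idx=1 pred=T actual=N -> ctr[1]=2
Ev 7: PC=3 idx=1 pred=T actual=N -> ctr[1]=1
Ev 8: PC=7 idx=1 pred=N actual=T -> ctr[1]=2
Ev 9: PC=7 idx=1 pred=T actual=T -> ctr[1]=3
Ev 10: PC=7 idx=1 pred=T actual=N -> ctr[1]=2
Ev 11: PC=7 idx=1 pred=T actual=N -> ctr[1]=1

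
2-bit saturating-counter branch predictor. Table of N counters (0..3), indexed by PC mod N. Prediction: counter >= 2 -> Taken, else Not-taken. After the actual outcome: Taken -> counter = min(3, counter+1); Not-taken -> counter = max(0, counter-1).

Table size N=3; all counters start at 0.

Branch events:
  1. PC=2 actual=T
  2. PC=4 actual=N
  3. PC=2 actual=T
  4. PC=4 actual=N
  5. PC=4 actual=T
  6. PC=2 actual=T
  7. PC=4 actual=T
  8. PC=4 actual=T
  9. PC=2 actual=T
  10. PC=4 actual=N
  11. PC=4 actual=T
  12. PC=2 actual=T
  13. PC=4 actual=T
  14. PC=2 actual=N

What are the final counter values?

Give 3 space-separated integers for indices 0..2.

Answer: 0 3 2

Derivation:
Ev 1: PC=2 idx=2 pred=N actual=T -> ctr[2]=1
Ev 2: PC=4 idx=1 pred=N actual=N -> ctr[1]=0
Ev 3: PC=2 idx=2 pred=N actual=T -> ctr[2]=2
Ev 4: PC=4 idx=1 pred=N actual=N -> ctr[1]=0
Ev 5: PC=4 idx=1 pred=N actual=T -> ctr[1]=1
Ev 6: PC=2 idx=2 pred=T actual=T -> ctr[2]=3
Ev 7: PC=4 idx=1 pred=N actual=T -> ctr[1]=2
Ev 8: PC=4 idx=1 pred=T actual=T -> ctr[1]=3
Ev 9: PC=2 idx=2 pred=T actual=T -> ctr[2]=3
Ev 10: PC=4 idx=1 pred=T actual=N -> ctr[1]=2
Ev 11: PC=4 idx=1 pred=T actual=T -> ctr[1]=3
Ev 12: PC=2 idx=2 pred=T actual=T -> ctr[2]=3
Ev 13: PC=4 idx=1 pred=T actual=T -> ctr[1]=3
Ev 14: PC=2 idx=2 pred=T actual=N -> ctr[2]=2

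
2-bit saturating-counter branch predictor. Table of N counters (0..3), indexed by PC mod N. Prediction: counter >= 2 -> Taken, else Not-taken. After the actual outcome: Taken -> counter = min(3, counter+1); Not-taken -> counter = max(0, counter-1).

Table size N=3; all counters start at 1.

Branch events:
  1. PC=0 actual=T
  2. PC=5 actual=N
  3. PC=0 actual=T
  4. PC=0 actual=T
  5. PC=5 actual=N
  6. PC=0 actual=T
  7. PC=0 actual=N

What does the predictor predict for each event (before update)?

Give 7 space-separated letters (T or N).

Ev 1: PC=0 idx=0 pred=N actual=T -> ctr[0]=2
Ev 2: PC=5 idx=2 pred=N actual=N -> ctr[2]=0
Ev 3: PC=0 idx=0 pred=T actual=T -> ctr[0]=3
Ev 4: PC=0 idx=0 pred=T actual=T -> ctr[0]=3
Ev 5: PC=5 idx=2 pred=N actual=N -> ctr[2]=0
Ev 6: PC=0 idx=0 pred=T actual=T -> ctr[0]=3
Ev 7: PC=0 idx=0 pred=T actual=N -> ctr[0]=2

Answer: N N T T N T T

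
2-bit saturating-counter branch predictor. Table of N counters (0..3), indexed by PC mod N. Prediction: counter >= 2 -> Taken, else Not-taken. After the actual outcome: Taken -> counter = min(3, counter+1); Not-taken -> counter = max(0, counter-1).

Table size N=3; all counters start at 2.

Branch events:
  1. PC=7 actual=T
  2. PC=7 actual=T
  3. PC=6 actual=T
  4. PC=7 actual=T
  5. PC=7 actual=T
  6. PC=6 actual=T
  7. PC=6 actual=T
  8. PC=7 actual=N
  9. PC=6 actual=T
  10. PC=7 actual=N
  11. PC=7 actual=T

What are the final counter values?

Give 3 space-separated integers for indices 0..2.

Ev 1: PC=7 idx=1 pred=T actual=T -> ctr[1]=3
Ev 2: PC=7 idx=1 pred=T actual=T -> ctr[1]=3
Ev 3: PC=6 idx=0 pred=T actual=T -> ctr[0]=3
Ev 4: PC=7 idx=1 pred=T actual=T -> ctr[1]=3
Ev 5: PC=7 idx=1 pred=T actual=T -> ctr[1]=3
Ev 6: PC=6 idx=0 pred=T actual=T -> ctr[0]=3
Ev 7: PC=6 idx=0 pred=T actual=T -> ctr[0]=3
Ev 8: PC=7 idx=1 pred=T actual=N -> ctr[1]=2
Ev 9: PC=6 idx=0 pred=T actual=T -> ctr[0]=3
Ev 10: PC=7 idx=1 pred=T actual=N -> ctr[1]=1
Ev 11: PC=7 idx=1 pred=N actual=T -> ctr[1]=2

Answer: 3 2 2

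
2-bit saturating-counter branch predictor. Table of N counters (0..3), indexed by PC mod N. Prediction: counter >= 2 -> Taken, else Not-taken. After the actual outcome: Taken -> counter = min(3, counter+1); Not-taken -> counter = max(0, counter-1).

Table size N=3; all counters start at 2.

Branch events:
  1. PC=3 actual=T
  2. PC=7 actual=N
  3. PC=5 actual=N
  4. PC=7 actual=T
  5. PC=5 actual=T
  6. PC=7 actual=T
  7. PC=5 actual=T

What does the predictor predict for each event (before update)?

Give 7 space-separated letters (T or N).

Ev 1: PC=3 idx=0 pred=T actual=T -> ctr[0]=3
Ev 2: PC=7 idx=1 pred=T actual=N -> ctr[1]=1
Ev 3: PC=5 idx=2 pred=T actual=N -> ctr[2]=1
Ev 4: PC=7 idx=1 pred=N actual=T -> ctr[1]=2
Ev 5: PC=5 idx=2 pred=N actual=T -> ctr[2]=2
Ev 6: PC=7 idx=1 pred=T actual=T -> ctr[1]=3
Ev 7: PC=5 idx=2 pred=T actual=T -> ctr[2]=3

Answer: T T T N N T T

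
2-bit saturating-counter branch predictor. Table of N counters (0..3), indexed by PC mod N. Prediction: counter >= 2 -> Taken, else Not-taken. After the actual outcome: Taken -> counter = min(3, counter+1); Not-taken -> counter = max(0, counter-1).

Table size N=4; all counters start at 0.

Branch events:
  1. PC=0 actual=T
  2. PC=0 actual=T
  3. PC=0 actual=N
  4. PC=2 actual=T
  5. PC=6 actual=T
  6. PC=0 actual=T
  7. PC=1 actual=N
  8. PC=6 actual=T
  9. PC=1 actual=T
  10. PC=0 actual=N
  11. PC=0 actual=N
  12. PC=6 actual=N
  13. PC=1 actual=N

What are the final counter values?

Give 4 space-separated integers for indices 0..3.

Answer: 0 0 2 0

Derivation:
Ev 1: PC=0 idx=0 pred=N actual=T -> ctr[0]=1
Ev 2: PC=0 idx=0 pred=N actual=T -> ctr[0]=2
Ev 3: PC=0 idx=0 pred=T actual=N -> ctr[0]=1
Ev 4: PC=2 idx=2 pred=N actual=T -> ctr[2]=1
Ev 5: PC=6 idx=2 pred=N actual=T -> ctr[2]=2
Ev 6: PC=0 idx=0 pred=N actual=T -> ctr[0]=2
Ev 7: PC=1 idx=1 pred=N actual=N -> ctr[1]=0
Ev 8: PC=6 idx=2 pred=T actual=T -> ctr[2]=3
Ev 9: PC=1 idx=1 pred=N actual=T -> ctr[1]=1
Ev 10: PC=0 idx=0 pred=T actual=N -> ctr[0]=1
Ev 11: PC=0 idx=0 pred=N actual=N -> ctr[0]=0
Ev 12: PC=6 idx=2 pred=T actual=N -> ctr[2]=2
Ev 13: PC=1 idx=1 pred=N actual=N -> ctr[1]=0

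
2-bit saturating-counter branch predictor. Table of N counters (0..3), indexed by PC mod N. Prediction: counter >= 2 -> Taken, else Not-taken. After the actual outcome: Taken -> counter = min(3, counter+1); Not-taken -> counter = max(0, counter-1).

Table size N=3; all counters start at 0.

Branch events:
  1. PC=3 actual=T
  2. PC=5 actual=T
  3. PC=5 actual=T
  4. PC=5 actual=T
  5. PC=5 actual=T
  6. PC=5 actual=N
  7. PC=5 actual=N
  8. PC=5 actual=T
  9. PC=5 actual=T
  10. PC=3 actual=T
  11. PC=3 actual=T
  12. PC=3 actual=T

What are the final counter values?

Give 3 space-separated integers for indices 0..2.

Answer: 3 0 3

Derivation:
Ev 1: PC=3 idx=0 pred=N actual=T -> ctr[0]=1
Ev 2: PC=5 idx=2 pred=N actual=T -> ctr[2]=1
Ev 3: PC=5 idx=2 pred=N actual=T -> ctr[2]=2
Ev 4: PC=5 idx=2 pred=T actual=T -> ctr[2]=3
Ev 5: PC=5 idx=2 pred=T actual=T -> ctr[2]=3
Ev 6: PC=5 idx=2 pred=T actual=N -> ctr[2]=2
Ev 7: PC=5 idx=2 pred=T actual=N -> ctr[2]=1
Ev 8: PC=5 idx=2 pred=N actual=T -> ctr[2]=2
Ev 9: PC=5 idx=2 pred=T actual=T -> ctr[2]=3
Ev 10: PC=3 idx=0 pred=N actual=T -> ctr[0]=2
Ev 11: PC=3 idx=0 pred=T actual=T -> ctr[0]=3
Ev 12: PC=3 idx=0 pred=T actual=T -> ctr[0]=3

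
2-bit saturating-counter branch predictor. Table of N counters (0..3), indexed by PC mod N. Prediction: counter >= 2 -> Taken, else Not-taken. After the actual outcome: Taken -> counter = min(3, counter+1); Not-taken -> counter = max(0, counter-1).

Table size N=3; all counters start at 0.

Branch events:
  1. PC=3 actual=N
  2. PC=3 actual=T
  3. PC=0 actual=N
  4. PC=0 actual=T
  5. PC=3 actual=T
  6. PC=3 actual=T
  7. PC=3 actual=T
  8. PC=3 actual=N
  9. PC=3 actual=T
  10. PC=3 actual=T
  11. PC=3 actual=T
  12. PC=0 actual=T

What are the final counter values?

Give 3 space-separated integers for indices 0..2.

Ev 1: PC=3 idx=0 pred=N actual=N -> ctr[0]=0
Ev 2: PC=3 idx=0 pred=N actual=T -> ctr[0]=1
Ev 3: PC=0 idx=0 pred=N actual=N -> ctr[0]=0
Ev 4: PC=0 idx=0 pred=N actual=T -> ctr[0]=1
Ev 5: PC=3 idx=0 pred=N actual=T -> ctr[0]=2
Ev 6: PC=3 idx=0 pred=T actual=T -> ctr[0]=3
Ev 7: PC=3 idx=0 pred=T actual=T -> ctr[0]=3
Ev 8: PC=3 idx=0 pred=T actual=N -> ctr[0]=2
Ev 9: PC=3 idx=0 pred=T actual=T -> ctr[0]=3
Ev 10: PC=3 idx=0 pred=T actual=T -> ctr[0]=3
Ev 11: PC=3 idx=0 pred=T actual=T -> ctr[0]=3
Ev 12: PC=0 idx=0 pred=T actual=T -> ctr[0]=3

Answer: 3 0 0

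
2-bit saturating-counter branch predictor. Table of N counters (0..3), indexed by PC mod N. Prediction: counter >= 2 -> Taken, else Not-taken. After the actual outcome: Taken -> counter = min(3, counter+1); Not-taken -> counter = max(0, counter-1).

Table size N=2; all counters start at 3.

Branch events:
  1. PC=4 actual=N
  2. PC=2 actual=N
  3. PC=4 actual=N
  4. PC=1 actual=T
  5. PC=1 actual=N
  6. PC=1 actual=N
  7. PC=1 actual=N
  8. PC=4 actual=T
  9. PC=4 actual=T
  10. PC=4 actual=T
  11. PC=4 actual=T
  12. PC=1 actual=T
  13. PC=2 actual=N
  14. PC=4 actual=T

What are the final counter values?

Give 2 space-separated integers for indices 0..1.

Answer: 3 1

Derivation:
Ev 1: PC=4 idx=0 pred=T actual=N -> ctr[0]=2
Ev 2: PC=2 idx=0 pred=T actual=N -> ctr[0]=1
Ev 3: PC=4 idx=0 pred=N actual=N -> ctr[0]=0
Ev 4: PC=1 idx=1 pred=T actual=T -> ctr[1]=3
Ev 5: PC=1 idx=1 pred=T actual=N -> ctr[1]=2
Ev 6: PC=1 idx=1 pred=T actual=N -> ctr[1]=1
Ev 7: PC=1 idx=1 pred=N actual=N -> ctr[1]=0
Ev 8: PC=4 idx=0 pred=N actual=T -> ctr[0]=1
Ev 9: PC=4 idx=0 pred=N actual=T -> ctr[0]=2
Ev 10: PC=4 idx=0 pred=T actual=T -> ctr[0]=3
Ev 11: PC=4 idx=0 pred=T actual=T -> ctr[0]=3
Ev 12: PC=1 idx=1 pred=N actual=T -> ctr[1]=1
Ev 13: PC=2 idx=0 pred=T actual=N -> ctr[0]=2
Ev 14: PC=4 idx=0 pred=T actual=T -> ctr[0]=3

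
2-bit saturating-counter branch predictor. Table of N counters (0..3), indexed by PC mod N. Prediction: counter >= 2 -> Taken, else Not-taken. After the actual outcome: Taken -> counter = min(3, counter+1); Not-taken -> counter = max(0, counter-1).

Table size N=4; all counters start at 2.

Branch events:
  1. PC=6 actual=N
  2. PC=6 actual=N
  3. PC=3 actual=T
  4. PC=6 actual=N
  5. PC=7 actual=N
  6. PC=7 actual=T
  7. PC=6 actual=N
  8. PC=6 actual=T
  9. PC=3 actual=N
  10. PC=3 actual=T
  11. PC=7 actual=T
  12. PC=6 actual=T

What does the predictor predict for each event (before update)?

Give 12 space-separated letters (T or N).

Answer: T N T N T T N N T T T N

Derivation:
Ev 1: PC=6 idx=2 pred=T actual=N -> ctr[2]=1
Ev 2: PC=6 idx=2 pred=N actual=N -> ctr[2]=0
Ev 3: PC=3 idx=3 pred=T actual=T -> ctr[3]=3
Ev 4: PC=6 idx=2 pred=N actual=N -> ctr[2]=0
Ev 5: PC=7 idx=3 pred=T actual=N -> ctr[3]=2
Ev 6: PC=7 idx=3 pred=T actual=T -> ctr[3]=3
Ev 7: PC=6 idx=2 pred=N actual=N -> ctr[2]=0
Ev 8: PC=6 idx=2 pred=N actual=T -> ctr[2]=1
Ev 9: PC=3 idx=3 pred=T actual=N -> ctr[3]=2
Ev 10: PC=3 idx=3 pred=T actual=T -> ctr[3]=3
Ev 11: PC=7 idx=3 pred=T actual=T -> ctr[3]=3
Ev 12: PC=6 idx=2 pred=N actual=T -> ctr[2]=2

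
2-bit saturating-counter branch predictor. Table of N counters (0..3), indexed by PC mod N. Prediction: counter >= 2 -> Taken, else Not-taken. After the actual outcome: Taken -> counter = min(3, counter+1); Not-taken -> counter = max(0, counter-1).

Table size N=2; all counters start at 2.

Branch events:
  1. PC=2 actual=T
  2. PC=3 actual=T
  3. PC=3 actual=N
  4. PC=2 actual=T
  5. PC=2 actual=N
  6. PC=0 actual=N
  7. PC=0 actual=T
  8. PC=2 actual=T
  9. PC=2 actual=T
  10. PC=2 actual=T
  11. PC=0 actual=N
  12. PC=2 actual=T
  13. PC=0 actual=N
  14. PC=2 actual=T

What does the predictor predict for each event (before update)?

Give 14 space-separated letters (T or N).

Answer: T T T T T T N T T T T T T T

Derivation:
Ev 1: PC=2 idx=0 pred=T actual=T -> ctr[0]=3
Ev 2: PC=3 idx=1 pred=T actual=T -> ctr[1]=3
Ev 3: PC=3 idx=1 pred=T actual=N -> ctr[1]=2
Ev 4: PC=2 idx=0 pred=T actual=T -> ctr[0]=3
Ev 5: PC=2 idx=0 pred=T actual=N -> ctr[0]=2
Ev 6: PC=0 idx=0 pred=T actual=N -> ctr[0]=1
Ev 7: PC=0 idx=0 pred=N actual=T -> ctr[0]=2
Ev 8: PC=2 idx=0 pred=T actual=T -> ctr[0]=3
Ev 9: PC=2 idx=0 pred=T actual=T -> ctr[0]=3
Ev 10: PC=2 idx=0 pred=T actual=T -> ctr[0]=3
Ev 11: PC=0 idx=0 pred=T actual=N -> ctr[0]=2
Ev 12: PC=2 idx=0 pred=T actual=T -> ctr[0]=3
Ev 13: PC=0 idx=0 pred=T actual=N -> ctr[0]=2
Ev 14: PC=2 idx=0 pred=T actual=T -> ctr[0]=3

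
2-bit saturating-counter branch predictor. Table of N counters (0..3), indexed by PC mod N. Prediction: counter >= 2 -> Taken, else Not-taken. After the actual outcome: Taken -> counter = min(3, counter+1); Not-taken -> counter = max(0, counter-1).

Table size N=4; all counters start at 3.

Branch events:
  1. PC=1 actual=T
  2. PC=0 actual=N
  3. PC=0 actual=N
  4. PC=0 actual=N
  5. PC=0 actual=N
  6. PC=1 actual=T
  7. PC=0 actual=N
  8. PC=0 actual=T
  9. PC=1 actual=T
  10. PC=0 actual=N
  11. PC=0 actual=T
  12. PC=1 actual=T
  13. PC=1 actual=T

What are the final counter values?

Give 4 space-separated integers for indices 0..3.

Answer: 1 3 3 3

Derivation:
Ev 1: PC=1 idx=1 pred=T actual=T -> ctr[1]=3
Ev 2: PC=0 idx=0 pred=T actual=N -> ctr[0]=2
Ev 3: PC=0 idx=0 pred=T actual=N -> ctr[0]=1
Ev 4: PC=0 idx=0 pred=N actual=N -> ctr[0]=0
Ev 5: PC=0 idx=0 pred=N actual=N -> ctr[0]=0
Ev 6: PC=1 idx=1 pred=T actual=T -> ctr[1]=3
Ev 7: PC=0 idx=0 pred=N actual=N -> ctr[0]=0
Ev 8: PC=0 idx=0 pred=N actual=T -> ctr[0]=1
Ev 9: PC=1 idx=1 pred=T actual=T -> ctr[1]=3
Ev 10: PC=0 idx=0 pred=N actual=N -> ctr[0]=0
Ev 11: PC=0 idx=0 pred=N actual=T -> ctr[0]=1
Ev 12: PC=1 idx=1 pred=T actual=T -> ctr[1]=3
Ev 13: PC=1 idx=1 pred=T actual=T -> ctr[1]=3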